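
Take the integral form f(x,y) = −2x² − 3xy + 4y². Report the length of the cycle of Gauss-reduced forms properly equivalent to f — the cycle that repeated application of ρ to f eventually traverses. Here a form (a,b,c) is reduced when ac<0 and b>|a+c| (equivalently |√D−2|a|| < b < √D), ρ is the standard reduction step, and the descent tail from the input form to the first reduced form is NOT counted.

D = 41, ⌊√D⌋ = 6
descent: ρ → (4,3,-2)  [lands on river]
river: ρ → (-2,5,2)
river: ρ → (2,3,-4)
river: ρ → (-4,5,1)
river: ρ → (1,5,-4)
river: ρ → (-4,3,2)
river: ρ → (2,5,-2)
river: ρ → (-2,3,4)
river: ρ → (4,5,-1)
river: ρ → (-1,5,4)
ρ-cycle length = 10 (tail of 1 descent step not counted)

10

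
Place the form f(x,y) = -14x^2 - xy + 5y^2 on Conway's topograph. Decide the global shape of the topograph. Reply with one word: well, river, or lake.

D = b²−4ac = (-1)² − 4·(-14)·5 = 281
D > 0 non-square ⇒ indefinite ⇒ periodic river

river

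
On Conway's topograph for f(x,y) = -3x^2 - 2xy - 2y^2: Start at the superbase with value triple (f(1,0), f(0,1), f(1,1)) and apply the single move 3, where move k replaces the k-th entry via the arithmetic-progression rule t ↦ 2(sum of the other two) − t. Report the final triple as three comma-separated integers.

start (-3,-2,-7) = (f(1,0),f(0,1),f(1,1))
replace slot 3: 2·((-3)+(-2)) − (-7) = -3 → (-3,-2,-3)

-3,-2,-3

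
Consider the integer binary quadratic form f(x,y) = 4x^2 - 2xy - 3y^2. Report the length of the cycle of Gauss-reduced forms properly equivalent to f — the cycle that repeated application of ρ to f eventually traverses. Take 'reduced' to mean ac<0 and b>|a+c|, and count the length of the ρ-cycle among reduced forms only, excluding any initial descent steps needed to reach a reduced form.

D = 52, ⌊√D⌋ = 7
descent: ρ → (-3,2,4)  [lands on river]
river: ρ → (4,6,-1)
river: ρ → (-1,6,4)
river: ρ → (4,2,-3)
river: ρ → (-3,4,3)
river: ρ → (3,2,-4)
river: ρ → (-4,6,1)
river: ρ → (1,6,-4)
river: ρ → (-4,2,3)
river: ρ → (3,4,-3)
ρ-cycle length = 10 (tail of 1 descent step not counted)

10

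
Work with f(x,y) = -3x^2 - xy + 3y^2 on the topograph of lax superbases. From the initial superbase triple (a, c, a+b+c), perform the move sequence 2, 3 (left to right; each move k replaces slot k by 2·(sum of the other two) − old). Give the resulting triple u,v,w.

start (-3,3,-1) = (f(1,0),f(0,1),f(1,1))
replace slot 2: 2·((-3)+(-1)) − 3 = -11 → (-3,-11,-1)
replace slot 3: 2·((-3)+(-11)) − (-1) = -27 → (-3,-11,-27)

-3,-11,-27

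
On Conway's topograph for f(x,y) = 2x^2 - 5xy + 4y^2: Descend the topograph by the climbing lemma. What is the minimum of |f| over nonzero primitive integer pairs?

translate: b→-1 (≡-5 mod 4), so (2,-5,4)→(2,-1,1)
flip: (2,-1,1)→(1,1,2)
reduced (well bottom): (1,1,2) with a≤c, −a<b≤a
well minimum = a = 1

1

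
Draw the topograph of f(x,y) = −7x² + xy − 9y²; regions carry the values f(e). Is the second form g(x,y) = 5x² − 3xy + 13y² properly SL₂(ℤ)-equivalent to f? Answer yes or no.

D₁ = -251, D₂ = -251
f is negative-definite; reduce −f:
−f: reduced (well bottom): (7,-1,9) with a≤c, −a<b≤a
flip sign back: reduced form of f is (-7,1,-9)
g: reduced (well bottom): (5,-3,13) with a≤c, −a<b≤a
reduced forms (-7, 1, -9) vs (5, -3, 13) ⇒ inequivalent

no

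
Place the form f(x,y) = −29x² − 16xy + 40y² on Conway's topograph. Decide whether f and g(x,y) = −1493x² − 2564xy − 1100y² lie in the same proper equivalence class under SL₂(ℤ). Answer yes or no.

D₁ = 4896, D₂ = 4896
river cycle of f (length 4): (40, 16, -29), (-29, 42, 27), (27, 66, -5), (-5, 64, 40)
river cycle of g (length 4): (-29, 42, 27), (27, 66, -5), (-5, 64, 40), (40, 16, -29)
cycles coincide ⇒ equivalent

yes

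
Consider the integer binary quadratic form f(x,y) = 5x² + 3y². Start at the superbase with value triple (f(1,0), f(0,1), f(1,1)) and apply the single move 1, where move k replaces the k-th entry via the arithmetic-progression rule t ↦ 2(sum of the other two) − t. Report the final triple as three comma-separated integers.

start (5,3,8) = (f(1,0),f(0,1),f(1,1))
replace slot 1: 2·(3+8) − 5 = 17 → (17,3,8)

17,3,8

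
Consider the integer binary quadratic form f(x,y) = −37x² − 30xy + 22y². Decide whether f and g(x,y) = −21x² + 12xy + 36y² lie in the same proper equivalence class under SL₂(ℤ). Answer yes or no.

D₁ = 4156, D₂ = 3168
discriminants differ ⇒ not SL₂(ℤ)-equivalent

no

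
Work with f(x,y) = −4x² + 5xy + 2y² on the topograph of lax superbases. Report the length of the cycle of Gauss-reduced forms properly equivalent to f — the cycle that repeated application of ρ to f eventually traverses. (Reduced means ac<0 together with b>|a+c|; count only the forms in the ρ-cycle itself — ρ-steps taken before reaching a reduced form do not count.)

D = 57, ⌊√D⌋ = 7
river: ρ → (2,7,-1)
river: ρ → (-1,7,2)
river: ρ → (2,5,-4)
river: ρ → (-4,3,3)
river: ρ → (3,3,-4)
river: ρ → (-4,5,2)
ρ-cycle length = 6 (tail of 0 descent steps not counted)

6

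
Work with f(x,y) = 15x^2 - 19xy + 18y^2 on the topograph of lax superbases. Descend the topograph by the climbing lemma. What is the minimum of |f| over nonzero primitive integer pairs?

translate: b→11 (≡-19 mod 30), so (15,-19,18)→(15,11,14)
flip: (15,11,14)→(14,-11,15)
reduced (well bottom): (14,-11,15) with a≤c, −a<b≤a
well minimum = a = 14

14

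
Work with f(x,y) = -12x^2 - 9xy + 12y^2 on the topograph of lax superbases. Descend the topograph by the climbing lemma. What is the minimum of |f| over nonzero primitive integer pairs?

descent: ρ → (12,9,-12)  [lands on river]
river: ρ → (-12,15,9)
river: ρ → (9,21,-6)
river: ρ → (-6,15,18)
river: ρ → (18,21,-3)
river: ρ → (-3,21,18)
river: ρ → (18,15,-6)
river: ρ → (-6,21,9)
river: ρ → (9,15,-12)
river: ρ → (-12,9,12)
river: ρ → (12,15,-9)
river: ρ → (-9,21,6)
river: ρ → (6,15,-18)
river: ρ → (-18,21,3)
river: ρ → (3,21,-18)
river: ρ → (-18,15,6)
river: ρ → (6,21,-9)
river: ρ → (-9,15,12)
closes: descent 1, river 18
min |a| on river = 3

3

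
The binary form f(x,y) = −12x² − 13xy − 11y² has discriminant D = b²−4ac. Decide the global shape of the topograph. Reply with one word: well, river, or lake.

D = b²−4ac = (-13)² − 4·(-12)·(-11) = -359
D < 0 ⇒ definite ⇒ every region one sign ⇒ single well

well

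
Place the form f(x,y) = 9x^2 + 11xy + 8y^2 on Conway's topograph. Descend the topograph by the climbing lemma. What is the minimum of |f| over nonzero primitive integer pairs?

translate: b→-7 (≡11 mod 18), so (9,11,8)→(9,-7,6)
flip: (9,-7,6)→(6,7,9)
translate: b→-5 (≡7 mod 12), so (6,7,9)→(6,-5,8)
reduced (well bottom): (6,-5,8) with a≤c, −a<b≤a
well minimum = a = 6

6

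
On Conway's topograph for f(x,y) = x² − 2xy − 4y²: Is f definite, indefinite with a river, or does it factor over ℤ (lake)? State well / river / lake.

D = b²−4ac = (-2)² − 4·1·(-4) = 20
D > 0 non-square ⇒ indefinite ⇒ periodic river

river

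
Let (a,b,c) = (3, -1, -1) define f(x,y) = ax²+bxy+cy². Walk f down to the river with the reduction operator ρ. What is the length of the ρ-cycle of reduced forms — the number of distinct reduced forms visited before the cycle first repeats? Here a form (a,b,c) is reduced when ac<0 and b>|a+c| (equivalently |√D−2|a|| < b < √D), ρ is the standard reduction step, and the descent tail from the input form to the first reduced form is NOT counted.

D = 13, ⌊√D⌋ = 3
descent: ρ → (-1,3,1)  [lands on river]
river: ρ → (1,3,-1)
ρ-cycle length = 2 (tail of 1 descent step not counted)

2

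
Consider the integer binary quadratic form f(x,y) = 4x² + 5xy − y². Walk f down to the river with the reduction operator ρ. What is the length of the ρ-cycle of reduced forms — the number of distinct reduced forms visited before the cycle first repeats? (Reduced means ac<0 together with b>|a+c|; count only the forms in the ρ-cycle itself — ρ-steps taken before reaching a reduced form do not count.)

D = 41, ⌊√D⌋ = 6
river: ρ → (-1,5,4)
river: ρ → (4,3,-2)
river: ρ → (-2,5,2)
river: ρ → (2,3,-4)
river: ρ → (-4,5,1)
river: ρ → (1,5,-4)
river: ρ → (-4,3,2)
river: ρ → (2,5,-2)
river: ρ → (-2,3,4)
river: ρ → (4,5,-1)
ρ-cycle length = 10 (tail of 0 descent steps not counted)

10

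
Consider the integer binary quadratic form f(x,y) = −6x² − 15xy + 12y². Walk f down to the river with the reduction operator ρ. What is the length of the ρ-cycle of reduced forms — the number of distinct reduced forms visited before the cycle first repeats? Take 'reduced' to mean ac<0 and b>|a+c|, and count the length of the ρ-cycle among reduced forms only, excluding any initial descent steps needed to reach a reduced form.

D = 513, ⌊√D⌋ = 22
descent: ρ → (12,15,-6)  [lands on river]
river: ρ → (-6,21,3)
river: ρ → (3,21,-6)
river: ρ → (-6,15,12)
river: ρ → (12,9,-9)
river: ρ → (-9,9,12)
ρ-cycle length = 6 (tail of 1 descent step not counted)

6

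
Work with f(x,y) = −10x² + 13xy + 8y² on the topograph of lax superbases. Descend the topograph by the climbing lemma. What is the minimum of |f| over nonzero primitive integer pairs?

river: ρ → (8,19,-4)
river: ρ → (-4,21,3)
river: ρ → (3,21,-4)
river: ρ → (-4,19,8)
river: ρ → (8,13,-10)
river: ρ → (-10,7,11)
river: ρ → (11,15,-6)
river: ρ → (-6,21,2)
river: ρ → (2,19,-16)
river: ρ → (-16,13,5)
river: ρ → (5,17,-10)
river: ρ → (-10,3,12)
river: ρ → (12,21,-1)
river: ρ → (-1,21,12)
river: ρ → (12,3,-10)
river: ρ → (-10,17,5)
river: ρ → (5,13,-16)
river: ρ → (-16,19,2)
river: ρ → (2,21,-6)
river: ρ → (-6,15,11)
river: ρ → (11,7,-10)
river: ρ → (-10,13,8)
closes: descent 0, river 22
min |a| on river = 1

1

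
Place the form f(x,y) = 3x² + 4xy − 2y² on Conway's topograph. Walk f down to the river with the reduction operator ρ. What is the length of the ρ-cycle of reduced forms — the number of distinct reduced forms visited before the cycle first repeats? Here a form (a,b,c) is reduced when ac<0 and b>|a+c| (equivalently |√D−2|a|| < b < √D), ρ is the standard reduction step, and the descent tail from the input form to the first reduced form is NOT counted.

D = 40, ⌊√D⌋ = 6
river: ρ → (-2,4,3)
river: ρ → (3,2,-3)
river: ρ → (-3,4,2)
river: ρ → (2,4,-3)
river: ρ → (-3,2,3)
river: ρ → (3,4,-2)
ρ-cycle length = 6 (tail of 0 descent steps not counted)

6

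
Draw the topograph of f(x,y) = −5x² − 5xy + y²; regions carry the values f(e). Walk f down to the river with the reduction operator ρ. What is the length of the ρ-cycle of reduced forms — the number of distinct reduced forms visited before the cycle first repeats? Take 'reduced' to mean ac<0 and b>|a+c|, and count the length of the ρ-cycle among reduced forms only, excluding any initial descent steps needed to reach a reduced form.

D = 45, ⌊√D⌋ = 6
descent: ρ → (1,5,-5)  [lands on river]
river: ρ → (-5,5,1)
ρ-cycle length = 2 (tail of 1 descent step not counted)

2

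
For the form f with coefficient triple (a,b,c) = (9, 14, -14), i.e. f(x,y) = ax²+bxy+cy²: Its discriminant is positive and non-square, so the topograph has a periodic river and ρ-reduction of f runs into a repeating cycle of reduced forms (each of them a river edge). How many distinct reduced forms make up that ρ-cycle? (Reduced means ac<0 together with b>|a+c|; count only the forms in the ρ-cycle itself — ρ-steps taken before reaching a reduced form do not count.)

D = 700, ⌊√D⌋ = 26
river: ρ → (-14,14,9)
river: ρ → (9,22,-6)
river: ρ → (-6,26,1)
river: ρ → (1,26,-6)
river: ρ → (-6,22,9)
river: ρ → (9,14,-14)
ρ-cycle length = 6 (tail of 0 descent steps not counted)

6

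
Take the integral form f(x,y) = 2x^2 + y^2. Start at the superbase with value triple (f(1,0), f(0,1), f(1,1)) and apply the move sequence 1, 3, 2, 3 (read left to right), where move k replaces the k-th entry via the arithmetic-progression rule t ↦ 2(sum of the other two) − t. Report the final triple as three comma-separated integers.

start (2,1,3) = (f(1,0),f(0,1),f(1,1))
replace slot 1: 2·(1+3) − 2 = 6 → (6,1,3)
replace slot 3: 2·(6+1) − 3 = 11 → (6,1,11)
replace slot 2: 2·(6+11) − 1 = 33 → (6,33,11)
replace slot 3: 2·(6+33) − 11 = 67 → (6,33,67)

6,33,67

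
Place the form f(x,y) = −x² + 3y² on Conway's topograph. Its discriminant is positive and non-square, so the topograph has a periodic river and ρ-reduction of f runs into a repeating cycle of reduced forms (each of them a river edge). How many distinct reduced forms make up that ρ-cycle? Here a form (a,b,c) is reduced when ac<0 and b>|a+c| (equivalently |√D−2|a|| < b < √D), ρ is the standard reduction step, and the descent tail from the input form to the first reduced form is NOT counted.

D = 12, ⌊√D⌋ = 3
descent: ρ → (3,0,-1)
descent: ρ → (-1,2,2)  [lands on river]
river: ρ → (2,2,-1)
ρ-cycle length = 2 (tail of 2 descent steps not counted)

2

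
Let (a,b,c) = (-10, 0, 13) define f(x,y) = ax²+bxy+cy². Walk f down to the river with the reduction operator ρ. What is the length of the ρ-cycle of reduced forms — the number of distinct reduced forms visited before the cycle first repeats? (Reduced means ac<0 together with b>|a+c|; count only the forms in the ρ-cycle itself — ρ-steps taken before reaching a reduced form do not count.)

D = 520, ⌊√D⌋ = 22
descent: ρ → (13,0,-10)
descent: ρ → (-10,20,3)  [lands on river]
river: ρ → (3,22,-3)
river: ρ → (-3,20,10)
river: ρ → (10,20,-3)
river: ρ → (-3,22,3)
river: ρ → (3,20,-10)
ρ-cycle length = 6 (tail of 2 descent steps not counted)

6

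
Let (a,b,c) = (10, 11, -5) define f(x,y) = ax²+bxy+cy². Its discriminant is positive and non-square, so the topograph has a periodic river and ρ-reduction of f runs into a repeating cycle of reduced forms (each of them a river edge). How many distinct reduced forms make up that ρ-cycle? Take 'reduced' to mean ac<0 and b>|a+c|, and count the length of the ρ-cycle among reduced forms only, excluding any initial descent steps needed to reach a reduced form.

D = 321, ⌊√D⌋ = 17
river: ρ → (-5,9,12)
river: ρ → (12,15,-2)
river: ρ → (-2,17,4)
river: ρ → (4,15,-6)
river: ρ → (-6,9,10)
river: ρ → (10,11,-5)
ρ-cycle length = 6 (tail of 0 descent steps not counted)

6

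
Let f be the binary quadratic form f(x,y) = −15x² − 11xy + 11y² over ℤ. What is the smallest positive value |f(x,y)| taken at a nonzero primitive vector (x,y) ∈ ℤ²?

descent: ρ → (11,11,-15)  [lands on river]
river: ρ → (-15,19,7)
river: ρ → (7,23,-9)
river: ρ → (-9,13,17)
river: ρ → (17,21,-5)
river: ρ → (-5,19,21)
river: ρ → (21,23,-3)
river: ρ → (-3,25,13)
river: ρ → (13,27,-1)
river: ρ → (-1,27,13)
river: ρ → (13,25,-3)
river: ρ → (-3,23,21)
river: ρ → (21,19,-5)
river: ρ → (-5,21,17)
river: ρ → (17,13,-9)
river: ρ → (-9,23,7)
river: ρ → (7,19,-15)
river: ρ → (-15,11,11)
closes: descent 1, river 18
min |a| on river = 1

1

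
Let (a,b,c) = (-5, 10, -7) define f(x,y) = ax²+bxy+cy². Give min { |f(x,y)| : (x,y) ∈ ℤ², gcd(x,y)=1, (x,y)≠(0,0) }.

translate: b→0 (≡-10 mod 10), so (5,-10,7)→(5,0,2)
flip: (5,0,2)→(2,0,5)
reduced (well bottom): (2,0,5) with a≤c, −a<b≤a
well minimum |f| = |-2| = 2 (negative-definite)

2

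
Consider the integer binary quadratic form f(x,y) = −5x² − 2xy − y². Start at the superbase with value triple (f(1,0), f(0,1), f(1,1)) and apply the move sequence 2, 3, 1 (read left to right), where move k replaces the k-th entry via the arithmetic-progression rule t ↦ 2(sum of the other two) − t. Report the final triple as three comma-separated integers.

start (-5,-1,-8) = (f(1,0),f(0,1),f(1,1))
replace slot 2: 2·((-5)+(-8)) − (-1) = -25 → (-5,-25,-8)
replace slot 3: 2·((-5)+(-25)) − (-8) = -52 → (-5,-25,-52)
replace slot 1: 2·((-25)+(-52)) − (-5) = -149 → (-149,-25,-52)

-149,-25,-52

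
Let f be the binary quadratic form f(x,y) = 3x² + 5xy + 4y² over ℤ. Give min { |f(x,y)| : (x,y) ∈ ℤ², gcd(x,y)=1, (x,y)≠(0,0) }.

translate: b→-1 (≡5 mod 6), so (3,5,4)→(3,-1,2)
flip: (3,-1,2)→(2,1,3)
reduced (well bottom): (2,1,3) with a≤c, −a<b≤a
well minimum = a = 2

2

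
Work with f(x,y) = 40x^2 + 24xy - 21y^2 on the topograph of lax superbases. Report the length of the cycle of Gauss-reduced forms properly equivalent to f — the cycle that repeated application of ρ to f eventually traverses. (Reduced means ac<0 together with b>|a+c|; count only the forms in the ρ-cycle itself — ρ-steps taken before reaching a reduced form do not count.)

D = 3936, ⌊√D⌋ = 62
river: ρ → (-21,60,4)
river: ρ → (4,60,-21)
river: ρ → (-21,24,40)
river: ρ → (40,56,-5)
river: ρ → (-5,54,51)
river: ρ → (51,48,-8)
river: ρ → (-8,48,51)
river: ρ → (51,54,-5)
river: ρ → (-5,56,40)
river: ρ → (40,24,-21)
ρ-cycle length = 10 (tail of 0 descent steps not counted)

10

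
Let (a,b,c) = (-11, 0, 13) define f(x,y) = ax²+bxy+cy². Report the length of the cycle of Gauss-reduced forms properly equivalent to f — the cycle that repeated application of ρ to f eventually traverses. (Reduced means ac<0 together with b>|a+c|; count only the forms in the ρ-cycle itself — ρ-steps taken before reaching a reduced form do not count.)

D = 572, ⌊√D⌋ = 23
descent: ρ → (13,0,-11)
descent: ρ → (-11,22,2)  [lands on river]
river: ρ → (2,22,-11)
ρ-cycle length = 2 (tail of 2 descent steps not counted)

2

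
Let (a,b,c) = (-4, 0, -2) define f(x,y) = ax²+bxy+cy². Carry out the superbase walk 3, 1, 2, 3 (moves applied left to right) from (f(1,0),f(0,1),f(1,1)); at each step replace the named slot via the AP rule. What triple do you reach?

start (-4,-2,-6) = (f(1,0),f(0,1),f(1,1))
replace slot 3: 2·((-4)+(-2)) − (-6) = -6 → (-4,-2,-6)
replace slot 1: 2·((-2)+(-6)) − (-4) = -12 → (-12,-2,-6)
replace slot 2: 2·((-12)+(-6)) − (-2) = -34 → (-12,-34,-6)
replace slot 3: 2·((-12)+(-34)) − (-6) = -86 → (-12,-34,-86)

-12,-34,-86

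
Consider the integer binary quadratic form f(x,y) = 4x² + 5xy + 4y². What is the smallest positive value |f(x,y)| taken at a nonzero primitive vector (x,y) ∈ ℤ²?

translate: b→-3 (≡5 mod 8), so (4,5,4)→(4,-3,3)
flip: (4,-3,3)→(3,3,4)
reduced (well bottom): (3,3,4) with a≤c, −a<b≤a
well minimum = a = 3

3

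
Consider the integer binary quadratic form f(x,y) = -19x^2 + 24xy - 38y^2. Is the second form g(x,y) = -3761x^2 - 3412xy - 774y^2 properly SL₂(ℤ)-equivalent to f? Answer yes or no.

D₁ = -2312, D₂ = -2312
f is negative-definite; reduce −f:
−f: translate: b→14 (≡-24 mod 38), so (19,-24,38)→(19,14,33)
−f: reduced (well bottom): (19,14,33) with a≤c, −a<b≤a
flip sign back: reduced form of f is (-19,-14,-33)
g is negative-definite; reduce −g:
−g: flip: (3761,3412,774)→(774,-3412,3761)
−g: translate: b→-316 (≡-3412 mod 1548), so (774,-3412,3761)→(774,-316,33)
−g: flip: (774,-316,33)→(33,316,774)
−g: translate: b→-14 (≡316 mod 66), so (33,316,774)→(33,-14,19)
−g: flip: (33,-14,19)→(19,14,33)
−g: reduced (well bottom): (19,14,33) with a≤c, −a<b≤a
flip sign back: reduced form of g is (-19,-14,-33)
reduced forms (-19, -14, -33) vs (-19, -14, -33) ⇒ equivalent

yes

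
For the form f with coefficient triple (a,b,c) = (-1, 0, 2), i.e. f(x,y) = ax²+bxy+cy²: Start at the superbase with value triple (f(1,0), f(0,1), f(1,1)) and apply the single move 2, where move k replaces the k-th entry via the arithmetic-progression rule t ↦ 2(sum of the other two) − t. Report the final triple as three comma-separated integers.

start (-1,2,1) = (f(1,0),f(0,1),f(1,1))
replace slot 2: 2·((-1)+1) − 2 = -2 → (-1,-2,1)

-1,-2,1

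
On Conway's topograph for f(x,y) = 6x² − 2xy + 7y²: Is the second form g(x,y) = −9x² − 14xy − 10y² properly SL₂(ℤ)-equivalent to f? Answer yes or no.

D₁ = -164, D₂ = -164
f: reduced (well bottom): (6,-2,7) with a≤c, −a<b≤a
g is negative-definite; reduce −g:
−g: translate: b→-4 (≡14 mod 18), so (9,14,10)→(9,-4,5)
−g: flip: (9,-4,5)→(5,4,9)
−g: reduced (well bottom): (5,4,9) with a≤c, −a<b≤a
flip sign back: reduced form of g is (-5,-4,-9)
reduced forms (6, -2, 7) vs (-5, -4, -9) ⇒ inequivalent

no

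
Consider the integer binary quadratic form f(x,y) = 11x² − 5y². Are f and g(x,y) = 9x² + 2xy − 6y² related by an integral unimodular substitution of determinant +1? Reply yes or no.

D₁ = 220, D₂ = 220
river cycle of f (length 4): (-5, 10, 6), (6, 14, -1), (-1, 14, 6), (6, 10, -5)
river cycle of g (length 4): (-6, 10, 5), (5, 10, -6), (-6, 14, 1), (1, 14, -6)
cycles differ ⇒ inequivalent

no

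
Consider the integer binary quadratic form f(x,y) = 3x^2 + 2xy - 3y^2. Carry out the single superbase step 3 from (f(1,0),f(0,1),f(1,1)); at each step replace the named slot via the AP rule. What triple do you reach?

start (3,-3,2) = (f(1,0),f(0,1),f(1,1))
replace slot 3: 2·(3+(-3)) − 2 = -2 → (3,-3,-2)

3,-3,-2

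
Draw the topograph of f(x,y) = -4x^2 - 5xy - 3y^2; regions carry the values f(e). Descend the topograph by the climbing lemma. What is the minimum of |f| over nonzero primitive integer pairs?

translate: b→-3 (≡5 mod 8), so (4,5,3)→(4,-3,2)
flip: (4,-3,2)→(2,3,4)
translate: b→-1 (≡3 mod 4), so (2,3,4)→(2,-1,3)
reduced (well bottom): (2,-1,3) with a≤c, −a<b≤a
well minimum |f| = |-2| = 2 (negative-definite)

2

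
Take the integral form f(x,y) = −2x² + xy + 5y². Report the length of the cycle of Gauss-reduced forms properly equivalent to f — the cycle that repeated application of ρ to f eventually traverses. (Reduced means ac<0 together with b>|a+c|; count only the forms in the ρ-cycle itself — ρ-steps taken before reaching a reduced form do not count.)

D = 41, ⌊√D⌋ = 6
descent: ρ → (5,-1,-2)
descent: ρ → (-2,5,2)  [lands on river]
river: ρ → (2,3,-4)
river: ρ → (-4,5,1)
river: ρ → (1,5,-4)
river: ρ → (-4,3,2)
river: ρ → (2,5,-2)
river: ρ → (-2,3,4)
river: ρ → (4,5,-1)
river: ρ → (-1,5,4)
river: ρ → (4,3,-2)
ρ-cycle length = 10 (tail of 2 descent steps not counted)

10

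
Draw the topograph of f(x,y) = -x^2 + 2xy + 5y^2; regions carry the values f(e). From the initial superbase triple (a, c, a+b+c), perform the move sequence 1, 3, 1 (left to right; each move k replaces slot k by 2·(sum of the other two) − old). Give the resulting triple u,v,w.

start (-1,5,6) = (f(1,0),f(0,1),f(1,1))
replace slot 1: 2·(5+6) − (-1) = 23 → (23,5,6)
replace slot 3: 2·(23+5) − 6 = 50 → (23,5,50)
replace slot 1: 2·(5+50) − 23 = 87 → (87,5,50)

87,5,50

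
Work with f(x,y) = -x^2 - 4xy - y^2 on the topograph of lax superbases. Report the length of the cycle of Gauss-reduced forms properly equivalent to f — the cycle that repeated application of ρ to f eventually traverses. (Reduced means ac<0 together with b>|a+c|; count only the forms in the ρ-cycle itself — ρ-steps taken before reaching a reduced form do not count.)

D = 12, ⌊√D⌋ = 3
descent: ρ → (-1,2,2)  [lands on river]
river: ρ → (2,2,-1)
ρ-cycle length = 2 (tail of 1 descent step not counted)

2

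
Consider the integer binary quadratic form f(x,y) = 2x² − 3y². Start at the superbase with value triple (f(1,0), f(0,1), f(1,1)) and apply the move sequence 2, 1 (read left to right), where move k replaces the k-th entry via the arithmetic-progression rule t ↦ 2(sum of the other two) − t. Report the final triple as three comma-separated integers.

start (2,-3,-1) = (f(1,0),f(0,1),f(1,1))
replace slot 2: 2·(2+(-1)) − (-3) = 5 → (2,5,-1)
replace slot 1: 2·(5+(-1)) − 2 = 6 → (6,5,-1)

6,5,-1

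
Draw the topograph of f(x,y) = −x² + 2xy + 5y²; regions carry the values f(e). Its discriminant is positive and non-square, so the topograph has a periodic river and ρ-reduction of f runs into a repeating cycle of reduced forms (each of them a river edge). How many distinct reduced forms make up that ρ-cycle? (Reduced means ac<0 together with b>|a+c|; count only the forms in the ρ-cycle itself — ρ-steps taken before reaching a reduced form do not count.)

D = 24, ⌊√D⌋ = 4
descent: ρ → (5,-2,-1)
descent: ρ → (-1,4,2)  [lands on river]
river: ρ → (2,4,-1)
ρ-cycle length = 2 (tail of 2 descent steps not counted)

2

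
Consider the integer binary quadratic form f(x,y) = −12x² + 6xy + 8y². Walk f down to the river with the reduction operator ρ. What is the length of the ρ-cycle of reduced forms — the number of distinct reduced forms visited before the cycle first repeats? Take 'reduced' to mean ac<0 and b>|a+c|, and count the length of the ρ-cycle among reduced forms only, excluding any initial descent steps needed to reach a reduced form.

D = 420, ⌊√D⌋ = 20
river: ρ → (8,10,-10)
river: ρ → (-10,10,8)
river: ρ → (8,6,-12)
river: ρ → (-12,18,2)
river: ρ → (2,18,-12)
river: ρ → (-12,6,8)
ρ-cycle length = 6 (tail of 0 descent steps not counted)

6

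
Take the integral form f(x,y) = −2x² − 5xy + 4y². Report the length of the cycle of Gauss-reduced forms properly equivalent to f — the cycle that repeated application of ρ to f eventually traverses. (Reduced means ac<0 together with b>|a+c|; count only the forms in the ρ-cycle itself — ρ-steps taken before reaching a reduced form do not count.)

D = 57, ⌊√D⌋ = 7
descent: ρ → (4,5,-2)  [lands on river]
river: ρ → (-2,7,1)
river: ρ → (1,7,-2)
river: ρ → (-2,5,4)
river: ρ → (4,3,-3)
river: ρ → (-3,3,4)
ρ-cycle length = 6 (tail of 1 descent step not counted)

6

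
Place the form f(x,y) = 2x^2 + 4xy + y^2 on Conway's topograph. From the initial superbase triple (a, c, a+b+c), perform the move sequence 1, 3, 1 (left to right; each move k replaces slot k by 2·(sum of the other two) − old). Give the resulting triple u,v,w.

start (2,1,7) = (f(1,0),f(0,1),f(1,1))
replace slot 1: 2·(1+7) − 2 = 14 → (14,1,7)
replace slot 3: 2·(14+1) − 7 = 23 → (14,1,23)
replace slot 1: 2·(1+23) − 14 = 34 → (34,1,23)

34,1,23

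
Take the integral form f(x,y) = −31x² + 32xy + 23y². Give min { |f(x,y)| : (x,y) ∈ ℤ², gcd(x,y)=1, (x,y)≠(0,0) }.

river: ρ → (23,60,-3)
river: ρ → (-3,60,23)
river: ρ → (23,32,-31)
river: ρ → (-31,30,24)
river: ρ → (24,18,-37)
river: ρ → (-37,56,5)
river: ρ → (5,54,-48)
river: ρ → (-48,42,11)
river: ρ → (11,46,-40)
river: ρ → (-40,34,17)
river: ρ → (17,34,-40)
river: ρ → (-40,46,11)
river: ρ → (11,42,-48)
river: ρ → (-48,54,5)
river: ρ → (5,56,-37)
river: ρ → (-37,18,24)
river: ρ → (24,30,-31)
river: ρ → (-31,32,23)
closes: descent 0, river 18
min |a| on river = 3

3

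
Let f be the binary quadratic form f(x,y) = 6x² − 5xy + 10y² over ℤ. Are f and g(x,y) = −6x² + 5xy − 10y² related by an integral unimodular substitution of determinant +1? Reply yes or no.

D₁ = -215, D₂ = -215
f: reduced (well bottom): (6,-5,10) with a≤c, −a<b≤a
g is negative-definite; reduce −g:
−g: reduced (well bottom): (6,-5,10) with a≤c, −a<b≤a
flip sign back: reduced form of g is (-6,5,-10)
reduced forms (6, -5, 10) vs (-6, 5, -10) ⇒ inequivalent

no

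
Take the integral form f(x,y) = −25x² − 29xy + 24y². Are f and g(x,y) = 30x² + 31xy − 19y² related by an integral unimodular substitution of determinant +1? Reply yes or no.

D₁ = 3241, D₂ = 3241
river cycle of f (length 90): (24, 29, -25), (-25, 21, 28), (28, 35, -18), (-18, 37, 26), (26, 15, -29), (-29, 43, 12), (12, 53, -9), (-9, 55, 6), (6, 53, -18), (-18, 55, 3), … (80 more)
river cycle of g (length 90): (-19, 45, 16), (16, 51, -10), (-10, 49, 21), (21, 35, -24), (-24, 13, 32), (32, 51, -5), (-5, 49, 42), (42, 35, -12), (-12, 37, 39), (39, 41, -10), … (80 more)
cycles differ ⇒ inequivalent

no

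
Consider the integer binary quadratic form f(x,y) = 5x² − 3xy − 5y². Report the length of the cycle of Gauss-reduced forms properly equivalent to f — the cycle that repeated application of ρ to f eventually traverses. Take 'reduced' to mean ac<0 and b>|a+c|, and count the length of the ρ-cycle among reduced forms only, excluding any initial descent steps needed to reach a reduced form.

D = 109, ⌊√D⌋ = 10
descent: ρ → (-5,3,5)  [lands on river]
river: ρ → (5,7,-3)
river: ρ → (-3,5,7)
river: ρ → (7,9,-1)
river: ρ → (-1,9,7)
river: ρ → (7,5,-3)
river: ρ → (-3,7,5)
river: ρ → (5,3,-5)
river: ρ → (-5,7,3)
river: ρ → (3,5,-7)
river: ρ → (-7,9,1)
river: ρ → (1,9,-7)
river: ρ → (-7,5,3)
river: ρ → (3,7,-5)
ρ-cycle length = 14 (tail of 1 descent step not counted)

14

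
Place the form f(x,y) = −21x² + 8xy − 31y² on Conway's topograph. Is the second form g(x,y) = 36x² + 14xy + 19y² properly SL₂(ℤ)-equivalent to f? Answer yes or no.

D₁ = -2540, D₂ = -2540
f is negative-definite; reduce −f:
−f: reduced (well bottom): (21,-8,31) with a≤c, −a<b≤a
flip sign back: reduced form of f is (-21,8,-31)
g: flip: (36,14,19)→(19,-14,36)
g: reduced (well bottom): (19,-14,36) with a≤c, −a<b≤a
reduced forms (-21, 8, -31) vs (19, -14, 36) ⇒ inequivalent

no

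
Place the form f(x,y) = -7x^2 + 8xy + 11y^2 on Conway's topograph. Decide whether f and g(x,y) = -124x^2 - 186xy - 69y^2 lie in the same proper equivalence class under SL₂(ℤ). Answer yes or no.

D₁ = 372, D₂ = 372
river cycle of f (length 10): (11, 14, -4), (-4, 18, 3), (3, 18, -4), (-4, 14, 11), (11, 8, -7), (-7, 6, 12), (12, 18, -1), (-1, 18, 12), (12, 6, -7), (-7, 8, 11)
river cycle of g (length 10): (-7, 8, 11), (11, 14, -4), (-4, 18, 3), (3, 18, -4), (-4, 14, 11), (11, 8, -7), (-7, 6, 12), (12, 18, -1), (-1, 18, 12), (12, 6, -7)
cycles coincide ⇒ equivalent

yes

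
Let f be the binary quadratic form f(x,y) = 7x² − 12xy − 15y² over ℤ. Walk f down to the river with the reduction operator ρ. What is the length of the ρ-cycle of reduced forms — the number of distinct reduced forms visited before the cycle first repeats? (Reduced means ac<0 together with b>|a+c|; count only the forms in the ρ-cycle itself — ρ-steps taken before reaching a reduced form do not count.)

D = 564, ⌊√D⌋ = 23
descent: ρ → (-15,12,7)  [lands on river]
river: ρ → (7,16,-11)
river: ρ → (-11,6,12)
river: ρ → (12,18,-5)
river: ρ → (-5,22,4)
river: ρ → (4,18,-15)
ρ-cycle length = 6 (tail of 1 descent step not counted)

6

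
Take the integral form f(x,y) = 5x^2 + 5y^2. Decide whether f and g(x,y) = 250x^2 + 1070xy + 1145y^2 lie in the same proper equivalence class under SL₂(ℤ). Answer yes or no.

D₁ = -100, D₂ = -100
f: reduced (well bottom): (5,0,5) with a≤c, −a<b≤a
g: translate: b→70 (≡1070 mod 500), so (250,1070,1145)→(250,70,5)
g: flip: (250,70,5)→(5,-70,250)
g: translate: b→0 (≡-70 mod 10), so (5,-70,250)→(5,0,5)
g: reduced (well bottom): (5,0,5) with a≤c, −a<b≤a
reduced forms (5, 0, 5) vs (5, 0, 5) ⇒ equivalent

yes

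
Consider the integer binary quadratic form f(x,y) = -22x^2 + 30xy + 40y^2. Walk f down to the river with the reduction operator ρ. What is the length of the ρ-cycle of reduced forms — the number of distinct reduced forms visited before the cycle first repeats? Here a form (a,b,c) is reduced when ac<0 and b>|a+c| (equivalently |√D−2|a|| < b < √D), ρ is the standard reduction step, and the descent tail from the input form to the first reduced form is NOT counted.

D = 4420, ⌊√D⌋ = 66
river: ρ → (40,50,-12)
river: ρ → (-12,46,48)
river: ρ → (48,50,-10)
river: ρ → (-10,50,48)
river: ρ → (48,46,-12)
river: ρ → (-12,50,40)
river: ρ → (40,30,-22)
river: ρ → (-22,58,12)
river: ρ → (12,62,-12)
river: ρ → (-12,58,22)
river: ρ → (22,30,-40)
river: ρ → (-40,50,12)
river: ρ → (12,46,-48)
river: ρ → (-48,50,10)
river: ρ → (10,50,-48)
river: ρ → (-48,46,12)
river: ρ → (12,50,-40)
river: ρ → (-40,30,22)
river: ρ → (22,58,-12)
river: ρ → (-12,62,12)
river: ρ → (12,58,-22)
river: ρ → (-22,30,40)
ρ-cycle length = 22 (tail of 0 descent steps not counted)

22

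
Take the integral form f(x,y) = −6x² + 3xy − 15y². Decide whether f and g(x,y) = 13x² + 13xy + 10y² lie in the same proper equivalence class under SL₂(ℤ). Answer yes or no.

D₁ = -351, D₂ = -351
f is negative-definite; reduce −f:
−f: reduced (well bottom): (6,-3,15) with a≤c, −a<b≤a
flip sign back: reduced form of f is (-6,3,-15)
g: flip: (13,13,10)→(10,-13,13)
g: translate: b→7 (≡-13 mod 20), so (10,-13,13)→(10,7,10)
g: reduced (well bottom): (10,7,10) with a≤c, −a<b≤a
reduced forms (-6, 3, -15) vs (10, 7, 10) ⇒ inequivalent

no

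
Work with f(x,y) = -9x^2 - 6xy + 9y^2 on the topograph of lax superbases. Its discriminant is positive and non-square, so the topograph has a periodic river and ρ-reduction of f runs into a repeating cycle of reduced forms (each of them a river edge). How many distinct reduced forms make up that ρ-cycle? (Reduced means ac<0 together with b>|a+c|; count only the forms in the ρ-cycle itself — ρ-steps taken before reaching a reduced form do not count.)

D = 360, ⌊√D⌋ = 18
descent: ρ → (9,6,-9)  [lands on river]
river: ρ → (-9,12,6)
river: ρ → (6,12,-9)
river: ρ → (-9,6,9)
river: ρ → (9,12,-6)
river: ρ → (-6,12,9)
ρ-cycle length = 6 (tail of 1 descent step not counted)

6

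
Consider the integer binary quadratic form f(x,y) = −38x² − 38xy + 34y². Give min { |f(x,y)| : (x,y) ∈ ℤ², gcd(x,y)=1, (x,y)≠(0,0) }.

descent: ρ → (34,38,-38)  [lands on river]
river: ρ → (-38,38,34)
river: ρ → (34,30,-42)
river: ρ → (-42,54,22)
river: ρ → (22,78,-6)
river: ρ → (-6,78,22)
river: ρ → (22,54,-42)
river: ρ → (-42,30,34)
closes: descent 1, river 8
min |a| on river = 6

6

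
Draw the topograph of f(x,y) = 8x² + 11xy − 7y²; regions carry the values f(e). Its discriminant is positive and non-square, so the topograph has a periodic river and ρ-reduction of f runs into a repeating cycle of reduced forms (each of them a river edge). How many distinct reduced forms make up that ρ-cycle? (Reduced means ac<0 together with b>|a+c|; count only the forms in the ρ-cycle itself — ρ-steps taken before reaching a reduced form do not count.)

D = 345, ⌊√D⌋ = 18
river: ρ → (-7,17,2)
river: ρ → (2,15,-15)
river: ρ → (-15,15,2)
river: ρ → (2,17,-7)
river: ρ → (-7,11,8)
river: ρ → (8,5,-10)
river: ρ → (-10,15,3)
river: ρ → (3,15,-10)
river: ρ → (-10,5,8)
river: ρ → (8,11,-7)
ρ-cycle length = 10 (tail of 0 descent steps not counted)

10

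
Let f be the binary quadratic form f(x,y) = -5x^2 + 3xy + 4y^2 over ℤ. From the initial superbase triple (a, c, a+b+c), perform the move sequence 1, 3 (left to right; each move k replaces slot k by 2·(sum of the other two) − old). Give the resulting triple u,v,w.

start (-5,4,2) = (f(1,0),f(0,1),f(1,1))
replace slot 1: 2·(4+2) − (-5) = 17 → (17,4,2)
replace slot 3: 2·(17+4) − 2 = 40 → (17,4,40)

17,4,40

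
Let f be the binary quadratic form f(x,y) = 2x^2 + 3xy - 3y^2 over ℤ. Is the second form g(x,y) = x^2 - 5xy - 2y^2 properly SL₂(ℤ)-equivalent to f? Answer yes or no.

D₁ = 33, D₂ = 33
river cycle of f (length 4): (-3, 3, 2), (2, 5, -1), (-1, 5, 2), (2, 3, -3)
river cycle of g (length 4): (-2, 5, 1), (1, 5, -2), (-2, 3, 3), (3, 3, -2)
cycles differ ⇒ inequivalent

no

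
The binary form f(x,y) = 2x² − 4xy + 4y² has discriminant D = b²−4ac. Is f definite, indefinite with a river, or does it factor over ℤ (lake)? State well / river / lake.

D = b²−4ac = (-4)² − 4·2·4 = -16
D < 0 ⇒ definite ⇒ every region one sign ⇒ single well

well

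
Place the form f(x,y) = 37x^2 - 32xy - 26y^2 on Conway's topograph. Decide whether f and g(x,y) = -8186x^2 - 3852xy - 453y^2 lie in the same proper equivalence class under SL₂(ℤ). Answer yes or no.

D₁ = 4872, D₂ = 4872
river cycle of f (length 8): (-26, 32, 37), (37, 42, -21), (-21, 42, 37), (37, 32, -26), (-26, 20, 43), (43, 66, -3), (-3, 66, 43), (43, 20, -26)
river cycle of g (length 8): (-26, 32, 37), (37, 42, -21), (-21, 42, 37), (37, 32, -26), (-26, 20, 43), (43, 66, -3), (-3, 66, 43), (43, 20, -26)
cycles coincide ⇒ equivalent

yes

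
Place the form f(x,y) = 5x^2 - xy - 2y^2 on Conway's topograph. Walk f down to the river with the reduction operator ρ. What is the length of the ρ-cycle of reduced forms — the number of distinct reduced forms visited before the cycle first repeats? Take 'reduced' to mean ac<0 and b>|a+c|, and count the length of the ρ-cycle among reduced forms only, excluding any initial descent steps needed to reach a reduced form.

D = 41, ⌊√D⌋ = 6
descent: ρ → (-2,5,2)  [lands on river]
river: ρ → (2,3,-4)
river: ρ → (-4,5,1)
river: ρ → (1,5,-4)
river: ρ → (-4,3,2)
river: ρ → (2,5,-2)
river: ρ → (-2,3,4)
river: ρ → (4,5,-1)
river: ρ → (-1,5,4)
river: ρ → (4,3,-2)
ρ-cycle length = 10 (tail of 1 descent step not counted)

10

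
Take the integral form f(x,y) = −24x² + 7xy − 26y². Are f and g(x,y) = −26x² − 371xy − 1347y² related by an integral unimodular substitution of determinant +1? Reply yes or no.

D₁ = -2447, D₂ = -2447
f is negative-definite; reduce −f:
−f: reduced (well bottom): (24,-7,26) with a≤c, −a<b≤a
flip sign back: reduced form of f is (-24,7,-26)
g is negative-definite; reduce −g:
−g: translate: b→7 (≡371 mod 52), so (26,371,1347)→(26,7,24)
−g: flip: (26,7,24)→(24,-7,26)
−g: reduced (well bottom): (24,-7,26) with a≤c, −a<b≤a
flip sign back: reduced form of g is (-24,7,-26)
reduced forms (-24, 7, -26) vs (-24, 7, -26) ⇒ equivalent

yes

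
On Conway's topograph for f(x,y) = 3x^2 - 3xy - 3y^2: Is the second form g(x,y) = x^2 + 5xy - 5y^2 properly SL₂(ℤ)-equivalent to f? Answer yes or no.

D₁ = 45, D₂ = 45
river cycle of f (length 2): (-3, 3, 3), (3, 3, -3)
river cycle of g (length 2): (-5, 5, 1), (1, 5, -5)
cycles differ ⇒ inequivalent

no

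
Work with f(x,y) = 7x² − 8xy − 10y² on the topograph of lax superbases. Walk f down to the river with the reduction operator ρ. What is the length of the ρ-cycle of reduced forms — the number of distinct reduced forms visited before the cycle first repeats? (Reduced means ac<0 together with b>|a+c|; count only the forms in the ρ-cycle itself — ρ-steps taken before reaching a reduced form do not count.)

D = 344, ⌊√D⌋ = 18
descent: ρ → (-10,8,7)  [lands on river]
river: ρ → (7,6,-11)
river: ρ → (-11,16,2)
river: ρ → (2,16,-11)
river: ρ → (-11,6,7)
river: ρ → (7,8,-10)
river: ρ → (-10,12,5)
river: ρ → (5,18,-1)
river: ρ → (-1,18,5)
river: ρ → (5,12,-10)
ρ-cycle length = 10 (tail of 1 descent step not counted)

10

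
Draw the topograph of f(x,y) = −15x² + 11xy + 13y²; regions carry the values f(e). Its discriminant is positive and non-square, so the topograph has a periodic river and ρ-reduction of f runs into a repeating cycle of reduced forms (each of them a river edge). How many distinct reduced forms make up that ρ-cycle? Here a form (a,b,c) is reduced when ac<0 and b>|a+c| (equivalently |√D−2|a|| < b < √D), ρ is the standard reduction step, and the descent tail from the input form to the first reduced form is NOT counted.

D = 901, ⌊√D⌋ = 30
river: ρ → (13,15,-13)
river: ρ → (-13,11,15)
river: ρ → (15,19,-9)
river: ρ → (-9,17,17)
river: ρ → (17,17,-9)
river: ρ → (-9,19,15)
river: ρ → (15,11,-13)
river: ρ → (-13,15,13)
river: ρ → (13,11,-15)
river: ρ → (-15,19,9)
river: ρ → (9,17,-17)
river: ρ → (-17,17,9)
river: ρ → (9,19,-15)
river: ρ → (-15,11,13)
ρ-cycle length = 14 (tail of 0 descent steps not counted)

14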